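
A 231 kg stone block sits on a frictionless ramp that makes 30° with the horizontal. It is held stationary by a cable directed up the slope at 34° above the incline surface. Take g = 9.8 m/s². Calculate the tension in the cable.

T ≈ 1370 N

Take axes along and perpendicular to the incline. Weight components: W sin 30° = 1132 N down-slope, W cos 30° = 1961 N into the surface.
Along incline: T cos 34° = W sin 30° → T = 1365 N.
Perpendicular: N = W cos 30° − T sin 34° = 1197 N.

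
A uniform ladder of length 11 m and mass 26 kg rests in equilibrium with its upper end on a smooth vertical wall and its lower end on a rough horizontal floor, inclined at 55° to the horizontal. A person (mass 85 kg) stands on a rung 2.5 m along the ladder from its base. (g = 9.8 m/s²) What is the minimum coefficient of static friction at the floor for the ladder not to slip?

ΣF_y = 0: N_floor = 26×9.8 + 85×9.8 = 1087.8 N.
Torques about the foot: N_wall · 11 sin 55° = 26×9.8×5.5 cos 55° + 85×9.8×2.5 cos 55° → N_wall = 221.77 N.
ΣF_x = 0: f_floor = N_wall = 221.77 N.
μ_min = f_floor / N_floor = 221.77 / 1087.8 = 0.2039.

μ_min ≈ 0.204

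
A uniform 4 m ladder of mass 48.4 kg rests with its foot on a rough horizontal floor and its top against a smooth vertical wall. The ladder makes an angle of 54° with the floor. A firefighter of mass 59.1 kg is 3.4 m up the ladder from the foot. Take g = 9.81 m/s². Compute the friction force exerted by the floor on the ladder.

Torques about the foot: N_wall · 4 sin 54° = 48.4×9.81×2 cos 54° + 59.1×9.81×3.4 cos 54° → N_wall = 530.53 N.
ΣF_x = 0: f_floor = N_wall = 530.53 N.

f ≈ 531 N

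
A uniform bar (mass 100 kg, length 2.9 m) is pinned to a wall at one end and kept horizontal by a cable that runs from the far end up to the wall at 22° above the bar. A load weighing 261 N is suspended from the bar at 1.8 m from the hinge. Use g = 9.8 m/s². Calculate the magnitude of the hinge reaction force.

Take torques about the hinge: T sin 22° · 2.9 = 100×9.8×1.45 + 261×1.8 = 1890.8 N·m.
So T = 1890.8 / (0.3746 × 2.9) = 1740.5 N.
ΣF_x = 0: H_x = T cos 22° = 1613.8 N.
ΣF_y = 0: H_y = (100×9.8 + 261) − T sin 22° = 1241 − 652 = 589 N.
|H| = √(H_x² + H_y²) = √((1613.8)² + (589)²) = 1717.9 N.

|H| ≈ 1720 N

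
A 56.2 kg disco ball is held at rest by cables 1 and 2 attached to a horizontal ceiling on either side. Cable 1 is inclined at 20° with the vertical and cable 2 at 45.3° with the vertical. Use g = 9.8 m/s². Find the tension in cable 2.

T_2 ≈ 207 N

Angles from the horizontal: cable 1 is 90° − 20° = 70°, cable 2 is 90° − 45.3° = 44.7°.
Weight W = 56.2 × 9.8 = 550.8 N acts straight down.
Horizontal: T_1 cos 70° = T_2 cos 44.7°  →  T_1 = 2.078 T_2.
Vertical: T_1 sin 70° + T_2 sin 44.7° = 550.8.
Substituting the horizontal relation into the vertical equation gives 2.656 T_2 = 550.8, so T_2 = 207.3 N.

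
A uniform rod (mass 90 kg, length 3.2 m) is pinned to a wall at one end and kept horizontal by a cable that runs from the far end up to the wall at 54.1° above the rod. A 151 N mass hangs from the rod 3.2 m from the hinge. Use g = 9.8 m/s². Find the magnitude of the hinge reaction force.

|H| ≈ 615 N

Take torques about the hinge: T sin 54.1° · 3.2 = 90×9.8×1.6 + 151×3.2 = 1894.4 N·m.
So T = 1894.4 / (0.8100 × 3.2) = 730.83 N.
ΣF_x = 0: H_x = T cos 54.1° = 428.54 N.
ΣF_y = 0: H_y = (90×9.8 + 151) − T sin 54.1° = 1033 − 592 = 441 N.
|H| = √(H_x² + H_y²) = √((428.54)² + (441)²) = 614.92 N.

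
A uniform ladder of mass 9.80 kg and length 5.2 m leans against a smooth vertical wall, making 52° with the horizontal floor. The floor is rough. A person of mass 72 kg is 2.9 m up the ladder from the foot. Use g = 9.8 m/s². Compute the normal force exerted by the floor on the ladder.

ΣF_y = 0: N_floor = 9.80×9.8 + 72×9.8 = 801.64 N.

N_floor ≈ 802 N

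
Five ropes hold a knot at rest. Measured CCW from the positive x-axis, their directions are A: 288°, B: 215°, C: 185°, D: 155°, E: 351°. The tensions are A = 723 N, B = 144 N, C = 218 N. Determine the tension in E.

T_E ≈ 2770 N

Resolve: ΣF_x = 723 cos 288° + 144 cos 215° + 218 cos 185° + T_D cos 155° + T_E cos 351° = 0.
        ΣF_y = 723 sin 288° + 144 sin 215° + 218 sin 185° + T_D sin 155° + T_E sin 351° = 0.
The known terms sum to (-111.7, -789.2) N, so -0.9063 T_D + 0.9877 T_E = 111.7 and 0.4226 T_D − 0.1564 T_E = 789.2.
Solving simultaneously: T_D = 2891 N, T_E = 2766 N.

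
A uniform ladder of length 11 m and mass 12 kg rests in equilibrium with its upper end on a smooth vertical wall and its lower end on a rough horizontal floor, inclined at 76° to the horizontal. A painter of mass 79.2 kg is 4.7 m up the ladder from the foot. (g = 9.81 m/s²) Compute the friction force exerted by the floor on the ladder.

Torques about the foot: N_wall · 11 sin 76° = 12×9.81×5.5 cos 76° + 79.2×9.81×4.7 cos 76° → N_wall = 97.445 N.
ΣF_x = 0: f_floor = N_wall = 97.445 N.

f ≈ 97.4 N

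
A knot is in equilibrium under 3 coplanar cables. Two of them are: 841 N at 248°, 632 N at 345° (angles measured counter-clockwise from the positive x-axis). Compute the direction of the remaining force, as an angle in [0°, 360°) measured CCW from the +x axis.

θ ≈ 107°

Sum the known components: ΣF_x = 295.4 N, ΣF_y = -943.3 N.
For equilibrium the remaining force must supply (−ΣF_x, −ΣF_y) = (-295.4, 943.3) N.
Magnitude = √((-295.4)² + (943.3)²) = 988.5 N; direction = atan2(943.3, -295.4) = 107.4°.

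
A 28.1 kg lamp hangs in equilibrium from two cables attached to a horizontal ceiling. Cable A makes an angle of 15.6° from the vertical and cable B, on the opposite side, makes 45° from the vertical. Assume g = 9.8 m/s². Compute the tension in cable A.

T_A ≈ 224 N

Angles from the horizontal: cable A is 90° − 15.6° = 74.4°, cable B is 90° − 45° = 45°.
Weight W = 28.1 × 9.8 = 275.4 N acts straight down.
Horizontal: T_A cos 74.4° = T_B cos 45°  →  T_B = 0.3803 T_A.
Vertical: T_A sin 74.4° + T_B sin 45° = 275.4.
Substituting the horizontal relation into the vertical equation gives 1.232 T_A = 275.4, so T_A = 223.5 N.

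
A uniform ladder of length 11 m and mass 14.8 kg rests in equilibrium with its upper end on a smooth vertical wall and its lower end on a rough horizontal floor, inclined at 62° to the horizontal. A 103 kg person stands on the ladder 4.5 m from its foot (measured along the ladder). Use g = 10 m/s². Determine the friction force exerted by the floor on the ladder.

f ≈ 263 N

Torques about the foot: N_wall · 11 sin 62° = 14.8×10×5.5 cos 62° + 103×10×4.5 cos 62° → N_wall = 263.39 N.
ΣF_x = 0: f_floor = N_wall = 263.39 N.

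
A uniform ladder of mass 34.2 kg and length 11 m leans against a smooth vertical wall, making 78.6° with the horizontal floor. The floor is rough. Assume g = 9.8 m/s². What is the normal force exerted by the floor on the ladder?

N_floor ≈ 335 N

ΣF_y = 0: N_floor = 34.2×9.8 = 335.16 N.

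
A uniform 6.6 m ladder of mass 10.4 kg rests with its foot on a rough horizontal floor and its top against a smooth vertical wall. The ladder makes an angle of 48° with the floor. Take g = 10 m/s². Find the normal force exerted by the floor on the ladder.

ΣF_y = 0: N_floor = 10.4×10 = 104 N.

N_floor ≈ 104 N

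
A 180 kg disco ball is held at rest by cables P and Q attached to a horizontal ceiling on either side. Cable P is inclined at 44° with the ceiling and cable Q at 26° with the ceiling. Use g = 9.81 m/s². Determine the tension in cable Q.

T_Q ≈ 1350 N

Weight W = 180 × 9.81 = 1766 N acts straight down.
Horizontal: T_P cos 44° = T_Q cos 26°  →  T_P = 1.249 T_Q.
Vertical: T_P sin 44° + T_Q sin 26° = 1766.
Substituting the horizontal relation into the vertical equation gives 1.306 T_Q = 1766, so T_Q = 1352 N.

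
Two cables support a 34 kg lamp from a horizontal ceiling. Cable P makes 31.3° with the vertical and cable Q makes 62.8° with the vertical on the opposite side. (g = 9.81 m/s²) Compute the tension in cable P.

Angles from the horizontal: cable P is 90° − 31.3° = 58.7°, cable Q is 90° − 62.8° = 27.2°.
Weight W = 34 × 9.81 = 333.5 N acts straight down.
Horizontal: T_P cos 58.7° = T_Q cos 27.2°  →  T_Q = 0.5841 T_P.
Vertical: T_P sin 58.7° + T_Q sin 27.2° = 333.5.
Substituting the horizontal relation into the vertical equation gives 1.121 T_P = 333.5, so T_P = 297.4 N.

T_P ≈ 297 N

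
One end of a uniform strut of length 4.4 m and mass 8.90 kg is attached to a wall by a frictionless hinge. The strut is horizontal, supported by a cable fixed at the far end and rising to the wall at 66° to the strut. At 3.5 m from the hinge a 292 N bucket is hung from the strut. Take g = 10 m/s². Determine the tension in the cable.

T ≈ 303 N

Take torques about the hinge: T sin 66° · 4.4 = 8.90×10×2.2 + 292×3.5 = 1217.8 N·m.
So T = 1217.8 / (0.9135 × 4.4) = 302.97 N.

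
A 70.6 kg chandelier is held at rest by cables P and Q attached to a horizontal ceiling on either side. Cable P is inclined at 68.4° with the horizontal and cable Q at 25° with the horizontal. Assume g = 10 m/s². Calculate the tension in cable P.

T_P ≈ 641 N

Weight W = 70.6 × 10 = 706 N acts straight down.
Horizontal: T_P cos 68.4° = T_Q cos 25°  →  T_Q = 0.4062 T_P.
Vertical: T_P sin 68.4° + T_Q sin 25° = 706.
Substituting the horizontal relation into the vertical equation gives 1.101 T_P = 706, so T_P = 641 N.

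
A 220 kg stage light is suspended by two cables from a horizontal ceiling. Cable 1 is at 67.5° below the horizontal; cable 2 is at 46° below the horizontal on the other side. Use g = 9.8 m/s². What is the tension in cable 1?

T_1 ≈ 1630 N

Weight W = 220 × 9.8 = 2156 N acts straight down.
Horizontal: T_1 cos 67.5° = T_2 cos 46°  →  T_2 = 0.5509 T_1.
Vertical: T_1 sin 67.5° + T_2 sin 46° = 2156.
Substituting the horizontal relation into the vertical equation gives 1.32 T_1 = 2156, so T_1 = 1633 N.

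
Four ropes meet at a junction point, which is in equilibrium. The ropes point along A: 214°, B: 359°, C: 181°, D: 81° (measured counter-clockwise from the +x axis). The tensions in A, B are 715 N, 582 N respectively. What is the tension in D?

Resolve: ΣF_x = 715 cos 214° + 582 cos 359° + T_C cos 181° + T_D cos 81° = 0.
        ΣF_y = 715 sin 214° + 582 sin 359° + T_C sin 181° + T_D sin 81° = 0.
The known terms sum to (-10.85, -410) N, so -0.9998 T_C + 0.1564 T_D = 10.85 and -0.0175 T_C + 0.9877 T_D = 410.
Solving simultaneously: T_C = 54.24 N, T_D = 416 N.

T_D ≈ 416 N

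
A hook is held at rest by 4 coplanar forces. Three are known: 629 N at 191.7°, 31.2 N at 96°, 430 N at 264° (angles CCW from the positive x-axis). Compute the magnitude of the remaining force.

F ≈ 846 N

Sum the known components: ΣF_x = -664.1 N, ΣF_y = -524.2 N.
For equilibrium the remaining force must supply (−ΣF_x, −ΣF_y) = (664.1, 524.2) N.
Magnitude = √((664.1)² + (524.2)²) = 846.1 N; direction = atan2(524.2, 664.1) = 38.3°.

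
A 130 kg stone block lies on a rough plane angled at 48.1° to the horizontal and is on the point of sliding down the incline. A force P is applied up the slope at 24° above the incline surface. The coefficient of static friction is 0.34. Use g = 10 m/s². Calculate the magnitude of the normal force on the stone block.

N ≈ 515 N

On the verge of sliding down the incline, friction equals μN and acts up the slope.
Perpendicular: N + P sin 24° = W cos 48.1° = 868.2 N.
Along incline: P cos 24° + μN = W sin 48.1° with W sin 48.1° = 967.6 N.
Solving the pair for P and N: P = 867.4 N, N = 515.4 N (and f = μN = 175.2 N).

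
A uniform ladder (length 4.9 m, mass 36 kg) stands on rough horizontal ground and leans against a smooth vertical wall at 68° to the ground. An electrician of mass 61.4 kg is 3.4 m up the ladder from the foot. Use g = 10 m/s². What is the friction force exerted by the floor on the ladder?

Torques about the foot: N_wall · 4.9 sin 68° = 36×10×2.45 cos 68° + 61.4×10×3.4 cos 68° → N_wall = 244.86 N.
ΣF_x = 0: f_floor = N_wall = 244.86 N.

f ≈ 245 N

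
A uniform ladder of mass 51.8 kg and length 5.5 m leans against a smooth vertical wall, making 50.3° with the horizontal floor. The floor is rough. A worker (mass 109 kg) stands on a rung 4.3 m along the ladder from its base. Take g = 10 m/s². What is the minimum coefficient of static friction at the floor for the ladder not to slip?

ΣF_y = 0: N_floor = 51.8×10 + 109×10 = 1608 N.
Torques about the foot: N_wall · 5.5 sin 50.3° = 51.8×10×2.75 cos 50.3° + 109×10×4.3 cos 50.3° → N_wall = 922.52 N.
ΣF_x = 0: f_floor = N_wall = 922.52 N.
μ_min = f_floor / N_floor = 922.52 / 1608 = 0.5737.

μ_min ≈ 0.574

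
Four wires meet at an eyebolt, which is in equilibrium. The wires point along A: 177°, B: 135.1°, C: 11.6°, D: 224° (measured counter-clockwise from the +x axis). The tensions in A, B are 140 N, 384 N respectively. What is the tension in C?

Resolve: ΣF_x = 140 cos 177° + 384 cos 135.1° + T_C cos 11.6° + T_D cos 224° = 0.
        ΣF_y = 140 sin 177° + 384 sin 135.1° + T_C sin 11.6° + T_D sin 224° = 0.
The known terms sum to (-411.8, 278.4) N, so 0.9796 T_C − 0.7193 T_D = 411.8 and 0.2011 T_C − 0.6947 T_D = -278.4.
Solving simultaneously: T_C = 907.6 N, T_D = 663.5 N.

T_C ≈ 908 N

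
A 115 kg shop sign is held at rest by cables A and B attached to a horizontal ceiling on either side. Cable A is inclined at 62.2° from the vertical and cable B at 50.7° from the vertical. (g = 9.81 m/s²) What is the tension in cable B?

T_B ≈ 1080 N

Angles from the horizontal: cable A is 90° − 62.2° = 27.8°, cable B is 90° − 50.7° = 39.3°.
Weight W = 115 × 9.81 = 1128 N acts straight down.
Horizontal: T_A cos 27.8° = T_B cos 39.3°  →  T_A = 0.8748 T_B.
Vertical: T_A sin 27.8° + T_B sin 39.3° = 1128.
Substituting the horizontal relation into the vertical equation gives 1.041 T_B = 1128, so T_B = 1083 N.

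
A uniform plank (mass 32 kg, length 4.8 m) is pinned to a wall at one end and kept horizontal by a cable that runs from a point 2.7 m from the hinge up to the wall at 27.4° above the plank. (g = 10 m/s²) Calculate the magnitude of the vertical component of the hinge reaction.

Take torques about the hinge: T sin 27.4° · 2.7 = 32×10×2.4 = 768 N·m.
So T = 768 / (0.4602 × 2.7) = 618.09 N.
ΣF_y = 0: H_y = (32×10) − T sin 27.4° = 320 − 284.44 = 35.556 N.

|H_y| ≈ 35.6 N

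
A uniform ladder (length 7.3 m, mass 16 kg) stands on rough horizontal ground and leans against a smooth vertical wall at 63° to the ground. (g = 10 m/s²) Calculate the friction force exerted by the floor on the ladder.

f ≈ 40.8 N

Torques about the foot: N_wall · 7.3 sin 63° = 16×10×3.65 cos 63° → N_wall = 40.762 N.
ΣF_x = 0: f_floor = N_wall = 40.762 N.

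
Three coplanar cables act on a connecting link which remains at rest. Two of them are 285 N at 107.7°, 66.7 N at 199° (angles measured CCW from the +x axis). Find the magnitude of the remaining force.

F ≈ 291 N

Sum the known components: ΣF_x = -149.7 N, ΣF_y = 249.8 N.
For equilibrium the remaining force must supply (−ΣF_x, −ΣF_y) = (149.7, -249.8) N.
Magnitude = √((149.7)² + (-249.8)²) = 291.2 N; direction = atan2(-249.8, 149.7) = 300.9°.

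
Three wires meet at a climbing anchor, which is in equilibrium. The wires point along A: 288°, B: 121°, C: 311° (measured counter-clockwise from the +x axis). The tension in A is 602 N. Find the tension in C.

Resolve: ΣF_x = 602 cos 288° + T_B cos 121° + T_C cos 311° = 0.
        ΣF_y = 602 sin 288° + T_B sin 121° + T_C sin 311° = 0.
The known terms sum to (186, -572.5) N, so -0.5150 T_B + 0.6561 T_C = -186 and 0.8572 T_B − 0.7547 T_C = 572.5.
Solving simultaneously: T_B = 1355 N, T_C = 779.9 N.

T_C ≈ 780 N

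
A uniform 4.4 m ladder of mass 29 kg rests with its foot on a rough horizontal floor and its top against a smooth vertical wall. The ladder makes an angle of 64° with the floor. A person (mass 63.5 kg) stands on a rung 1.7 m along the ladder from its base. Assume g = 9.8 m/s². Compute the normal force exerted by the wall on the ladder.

Torques about the foot: N_wall · 4.4 sin 64° = 29×9.8×2.2 cos 64° + 63.5×9.8×1.7 cos 64° → N_wall = 186.57 N.

N_wall ≈ 187 N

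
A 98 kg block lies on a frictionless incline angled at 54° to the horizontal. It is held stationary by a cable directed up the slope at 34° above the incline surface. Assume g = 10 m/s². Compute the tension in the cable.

Take axes along and perpendicular to the incline. Weight components: W sin 54° = 792.8 N down-slope, W cos 54° = 576 N into the surface.
Along incline: T cos 34° = W sin 54° → T = 956.3 N.
Perpendicular: N = W cos 54° − T sin 34° = 41.25 N.

T ≈ 956 N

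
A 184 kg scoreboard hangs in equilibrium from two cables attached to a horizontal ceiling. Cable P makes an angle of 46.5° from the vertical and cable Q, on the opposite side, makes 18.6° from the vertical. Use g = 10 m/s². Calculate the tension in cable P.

T_P ≈ 647 N

Angles from the horizontal: cable P is 90° − 46.5° = 43.5°, cable Q is 90° − 18.6° = 71.4°.
Weight W = 184 × 10 = 1840 N acts straight down.
Horizontal: T_P cos 43.5° = T_Q cos 71.4°  →  T_Q = 2.274 T_P.
Vertical: T_P sin 43.5° + T_Q sin 71.4° = 1840.
Substituting the horizontal relation into the vertical equation gives 2.844 T_P = 1840, so T_P = 647 N.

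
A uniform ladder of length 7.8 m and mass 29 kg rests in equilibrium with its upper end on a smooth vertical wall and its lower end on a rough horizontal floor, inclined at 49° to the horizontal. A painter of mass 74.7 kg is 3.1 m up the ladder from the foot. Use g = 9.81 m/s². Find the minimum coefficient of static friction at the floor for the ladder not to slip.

ΣF_y = 0: N_floor = 29×9.81 + 74.7×9.81 = 1017.3 N.
Torques about the foot: N_wall · 7.8 sin 49° = 29×9.81×3.9 cos 49° + 74.7×9.81×3.1 cos 49° → N_wall = 376.83 N.
ΣF_x = 0: f_floor = N_wall = 376.83 N.
μ_min = f_floor / N_floor = 376.83 / 1017.3 = 0.3704.

μ_min ≈ 0.370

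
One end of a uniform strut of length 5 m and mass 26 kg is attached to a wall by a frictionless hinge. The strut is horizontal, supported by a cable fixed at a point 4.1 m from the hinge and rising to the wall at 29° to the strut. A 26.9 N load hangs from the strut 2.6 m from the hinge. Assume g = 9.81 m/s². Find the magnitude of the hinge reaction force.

|H| ≈ 330 N

Take torques about the hinge: T sin 29° · 4.1 = 26×9.81×2.5 + 26.9×2.6 = 707.59 N·m.
So T = 707.59 / (0.4848 × 4.1) = 355.98 N.
ΣF_x = 0: H_x = T cos 29° = 311.35 N.
ΣF_y = 0: H_y = (26×9.81 + 26.9) − T sin 29° = 281.96 − 172.58 = 109.38 N.
|H| = √(H_x² + H_y²) = √((311.35)² + (109.38)²) = 330 N.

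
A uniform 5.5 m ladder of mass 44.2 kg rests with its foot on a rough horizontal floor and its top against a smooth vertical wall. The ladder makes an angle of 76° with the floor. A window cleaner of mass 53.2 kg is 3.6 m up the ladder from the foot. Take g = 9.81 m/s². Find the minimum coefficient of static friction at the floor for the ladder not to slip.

ΣF_y = 0: N_floor = 44.2×9.81 + 53.2×9.81 = 955.49 N.
Torques about the foot: N_wall · 5.5 sin 76° = 44.2×9.81×2.75 cos 76° + 53.2×9.81×3.6 cos 76° → N_wall = 139.23 N.
ΣF_x = 0: f_floor = N_wall = 139.23 N.
μ_min = f_floor / N_floor = 139.23 / 955.49 = 0.1457.

μ_min ≈ 0.146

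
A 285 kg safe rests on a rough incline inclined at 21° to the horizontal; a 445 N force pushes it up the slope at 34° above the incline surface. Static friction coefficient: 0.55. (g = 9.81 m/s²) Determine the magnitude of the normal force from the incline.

Axes along / perpendicular to the incline. W sin 21° = 1002 N down-slope; W cos 21° = 2610 N into the surface.
Perpendicular: N = W cos 21° − P sin 34° = 2610 − 248.8 = 2361 N.
Along incline: P cos 34° + f = W sin 21° (friction acts up-slope) → f = 1002 − 368.9 = 633 N.
|f| = 633 N ≤ μN = 1299 N, so the safe is indeed static.

N ≈ 2360 N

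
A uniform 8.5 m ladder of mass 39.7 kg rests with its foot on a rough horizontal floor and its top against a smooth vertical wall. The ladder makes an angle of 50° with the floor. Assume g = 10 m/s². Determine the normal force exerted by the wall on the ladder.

N_wall ≈ 167 N

Torques about the foot: N_wall · 8.5 sin 50° = 39.7×10×4.25 cos 50° → N_wall = 166.56 N.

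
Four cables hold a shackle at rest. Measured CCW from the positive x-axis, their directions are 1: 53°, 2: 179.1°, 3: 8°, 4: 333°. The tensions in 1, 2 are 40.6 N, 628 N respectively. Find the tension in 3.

T_3 ≈ 412 N

Resolve: ΣF_x = 40.6 cos 53° + 628 cos 179.1° + T_3 cos 8° + T_4 cos 333° = 0.
        ΣF_y = 40.6 sin 53° + 628 sin 179.1° + T_3 sin 8° + T_4 sin 333° = 0.
The known terms sum to (-603.5, 42.29) N, so 0.9903 T_3 + 0.8910 T_4 = 603.5 and 0.1392 T_3 − 0.4540 T_4 = -42.29.
Solving simultaneously: T_3 = 412 N, T_4 = 219.4 N.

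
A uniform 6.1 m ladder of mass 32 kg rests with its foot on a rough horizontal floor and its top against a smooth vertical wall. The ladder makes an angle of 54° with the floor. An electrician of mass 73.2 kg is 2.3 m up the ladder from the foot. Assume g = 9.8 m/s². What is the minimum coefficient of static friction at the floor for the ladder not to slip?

ΣF_y = 0: N_floor = 32×9.8 + 73.2×9.8 = 1031 N.
Torques about the foot: N_wall · 6.1 sin 54° = 32×9.8×3.05 cos 54° + 73.2×9.8×2.3 cos 54° → N_wall = 310.44 N.
ΣF_x = 0: f_floor = N_wall = 310.44 N.
μ_min = f_floor / N_floor = 310.44 / 1031 = 0.3011.

μ_min ≈ 0.301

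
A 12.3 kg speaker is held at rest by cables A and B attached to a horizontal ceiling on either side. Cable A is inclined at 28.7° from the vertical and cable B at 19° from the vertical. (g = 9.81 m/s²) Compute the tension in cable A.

T_A ≈ 53.1 N

Angles from the horizontal: cable A is 90° − 28.7° = 61.3°, cable B is 90° − 19° = 71°.
Weight W = 12.3 × 9.81 = 120.7 N acts straight down.
Horizontal: T_A cos 61.3° = T_B cos 71°  →  T_B = 1.475 T_A.
Vertical: T_A sin 61.3° + T_B sin 71° = 120.7.
Substituting the horizontal relation into the vertical equation gives 2.272 T_A = 120.7, so T_A = 53.11 N.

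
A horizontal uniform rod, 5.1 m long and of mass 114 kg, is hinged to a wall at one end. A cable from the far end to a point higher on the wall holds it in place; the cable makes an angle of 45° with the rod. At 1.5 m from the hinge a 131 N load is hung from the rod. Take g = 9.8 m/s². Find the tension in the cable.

Take torques about the hinge: T sin 45° · 5.1 = 114×9.8×2.55 + 131×1.5 = 3045.4 N·m.
So T = 3045.4 / (0.7071 × 5.1) = 844.47 N.

T ≈ 844 N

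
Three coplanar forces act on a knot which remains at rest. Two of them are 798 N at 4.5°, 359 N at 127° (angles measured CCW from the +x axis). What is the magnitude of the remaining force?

F ≈ 677 N

Sum the known components: ΣF_x = 579.5 N, ΣF_y = 349.3 N.
For equilibrium the remaining force must supply (−ΣF_x, −ΣF_y) = (-579.5, -349.3) N.
Magnitude = √((-579.5)² + (-349.3)²) = 676.6 N; direction = atan2(-349.3, -579.5) = 211.1°.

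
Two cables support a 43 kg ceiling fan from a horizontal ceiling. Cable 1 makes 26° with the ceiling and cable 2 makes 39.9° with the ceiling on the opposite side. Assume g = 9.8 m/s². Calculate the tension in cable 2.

T_2 ≈ 415 N

Weight W = 43 × 9.8 = 421.4 N acts straight down.
Horizontal: T_1 cos 26° = T_2 cos 39.9°  →  T_1 = 0.8535 T_2.
Vertical: T_1 sin 26° + T_2 sin 39.9° = 421.4.
Substituting the horizontal relation into the vertical equation gives 1.016 T_2 = 421.4, so T_2 = 414.9 N.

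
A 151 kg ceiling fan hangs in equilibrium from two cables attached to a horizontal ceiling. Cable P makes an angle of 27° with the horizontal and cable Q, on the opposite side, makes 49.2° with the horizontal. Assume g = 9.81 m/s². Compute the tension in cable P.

T_P ≈ 997 N

Weight W = 151 × 9.81 = 1481 N acts straight down.
Horizontal: T_P cos 27° = T_Q cos 49.2°  →  T_Q = 1.364 T_P.
Vertical: T_P sin 27° + T_Q sin 49.2° = 1481.
Substituting the horizontal relation into the vertical equation gives 1.486 T_P = 1481, so T_P = 996.7 N.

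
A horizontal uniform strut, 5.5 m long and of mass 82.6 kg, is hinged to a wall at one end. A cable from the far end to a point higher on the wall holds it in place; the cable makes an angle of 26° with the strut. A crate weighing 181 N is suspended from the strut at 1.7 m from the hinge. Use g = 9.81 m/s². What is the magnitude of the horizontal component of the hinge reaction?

Take torques about the hinge: T sin 26° · 5.5 = 82.6×9.81×2.75 + 181×1.7 = 2536 N·m.
So T = 2536 / (0.4384 × 5.5) = 1051.8 N.
ΣF_x = 0: H_x = T cos 26° = 945.39 N.

H_x ≈ 945 N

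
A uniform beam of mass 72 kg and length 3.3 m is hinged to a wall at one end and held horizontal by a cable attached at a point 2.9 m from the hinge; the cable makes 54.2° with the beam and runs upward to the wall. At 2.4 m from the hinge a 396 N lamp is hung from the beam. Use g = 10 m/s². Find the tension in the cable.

T ≈ 909 N

Take torques about the hinge: T sin 54.2° · 2.9 = 72×10×1.65 + 396×2.4 = 2138.4 N·m.
So T = 2138.4 / (0.8111 × 2.9) = 909.15 N.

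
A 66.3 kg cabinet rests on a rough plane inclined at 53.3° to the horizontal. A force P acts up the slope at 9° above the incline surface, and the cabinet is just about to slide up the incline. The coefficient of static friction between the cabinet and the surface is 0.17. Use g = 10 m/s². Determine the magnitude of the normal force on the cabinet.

N ≈ 304 N

On the verge of sliding up the incline, friction equals μN and acts down the slope.
Perpendicular: N + P sin 9° = W cos 53.3° = 396.2 N.
Along incline: P cos 9° = W sin 53.3° + μN  with W sin 53.3° = 531.6 N.
Solving the pair for P and N: P = 590.5 N, N = 303.9 N (and f = μN = 51.65 N).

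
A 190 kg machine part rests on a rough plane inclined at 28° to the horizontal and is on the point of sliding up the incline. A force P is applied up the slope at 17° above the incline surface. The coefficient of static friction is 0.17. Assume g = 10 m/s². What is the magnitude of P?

On the verge of sliding up the incline, friction equals μN and acts down the slope.
Perpendicular: N + P sin 17° = W cos 28° = 1678 N.
Along incline: P cos 17° = W sin 28° + μN  with W sin 28° = 892 N.
Solving the pair for P and N: P = 1170 N, N = 1335 N (and f = μN = 227 N).

P ≈ 1170 N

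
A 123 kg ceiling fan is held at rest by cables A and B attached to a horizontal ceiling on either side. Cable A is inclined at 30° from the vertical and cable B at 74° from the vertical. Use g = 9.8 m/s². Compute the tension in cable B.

Angles from the horizontal: cable A is 90° − 30° = 60°, cable B is 90° − 74° = 16°.
Weight W = 123 × 9.8 = 1205 N acts straight down.
Horizontal: T_A cos 60° = T_B cos 16°  →  T_A = 1.923 T_B.
Vertical: T_A sin 60° + T_B sin 16° = 1205.
Substituting the horizontal relation into the vertical equation gives 1.941 T_B = 1205, so T_B = 621.2 N.

T_B ≈ 621 N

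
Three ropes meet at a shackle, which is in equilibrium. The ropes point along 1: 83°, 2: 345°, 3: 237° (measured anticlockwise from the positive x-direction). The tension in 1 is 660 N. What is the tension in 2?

T_2 ≈ 304 N

Resolve: ΣF_x = 660 cos 83° + T_2 cos 345° + T_3 cos 237° = 0.
        ΣF_y = 660 sin 83° + T_2 sin 345° + T_3 sin 237° = 0.
The known terms sum to (80.43, 655.1) N, so 0.9659 T_2 − 0.5446 T_3 = -80.43 and -0.2588 T_2 − 0.8387 T_3 = -655.1.
Solving simultaneously: T_2 = 304.2 N, T_3 = 687.2 N.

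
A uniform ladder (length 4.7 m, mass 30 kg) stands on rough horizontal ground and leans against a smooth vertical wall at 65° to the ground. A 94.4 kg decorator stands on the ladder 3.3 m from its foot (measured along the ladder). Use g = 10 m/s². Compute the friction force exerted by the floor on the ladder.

Torques about the foot: N_wall · 4.7 sin 65° = 30×10×2.35 cos 65° + 94.4×10×3.3 cos 65° → N_wall = 379.02 N.
ΣF_x = 0: f_floor = N_wall = 379.02 N.

f ≈ 379 N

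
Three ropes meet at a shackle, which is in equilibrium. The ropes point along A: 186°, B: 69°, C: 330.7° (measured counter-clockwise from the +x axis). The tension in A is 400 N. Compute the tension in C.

Resolve: ΣF_x = 400 cos 186° + T_B cos 69° + T_C cos 330.7° = 0.
        ΣF_y = 400 sin 186° + T_B sin 69° + T_C sin 330.7° = 0.
The known terms sum to (-397.8, -41.81) N, so 0.3584 T_B + 0.8721 T_C = 397.8 and 0.9336 T_B − 0.4894 T_C = 41.81.
Solving simultaneously: T_B = 233.6 N, T_C = 360.2 N.

T_C ≈ 360 N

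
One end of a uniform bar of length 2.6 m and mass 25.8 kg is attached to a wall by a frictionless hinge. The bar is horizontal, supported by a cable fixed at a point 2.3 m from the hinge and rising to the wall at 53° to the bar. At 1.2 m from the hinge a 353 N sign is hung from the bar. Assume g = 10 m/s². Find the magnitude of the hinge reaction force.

Take torques about the hinge: T sin 53° · 2.3 = 25.8×10×1.3 + 353×1.2 = 759 N·m.
So T = 759 / (0.7986 × 2.3) = 413.2 N.
ΣF_x = 0: H_x = T cos 53° = 248.67 N.
ΣF_y = 0: H_y = (25.8×10 + 353) − T sin 53° = 611 − 330 = 281 N.
|H| = √(H_x² + H_y²) = √((248.67)² + (281)²) = 375.23 N.

|H| ≈ 375 N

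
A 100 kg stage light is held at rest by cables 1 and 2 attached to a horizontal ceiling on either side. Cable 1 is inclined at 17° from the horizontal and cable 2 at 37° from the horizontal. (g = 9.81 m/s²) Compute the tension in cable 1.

Weight W = 100 × 9.81 = 981 N acts straight down.
Horizontal: T_1 cos 17° = T_2 cos 37°  →  T_2 = 1.197 T_1.
Vertical: T_1 sin 17° + T_2 sin 37° = 981.
Substituting the horizontal relation into the vertical equation gives 1.013 T_1 = 981, so T_1 = 968.4 N.

T_1 ≈ 968 N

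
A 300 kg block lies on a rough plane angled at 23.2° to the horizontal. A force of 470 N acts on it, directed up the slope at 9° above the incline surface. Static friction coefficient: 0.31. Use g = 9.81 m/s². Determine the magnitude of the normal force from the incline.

N ≈ 2630 N

Axes along / perpendicular to the incline. W sin 23.2° = 1159 N down-slope; W cos 23.2° = 2705 N into the surface.
Perpendicular: N = W cos 23.2° − P sin 9° = 2705 − 73.52 = 2631 N.
Along incline: P cos 9° + f = W sin 23.2° (friction acts up-slope) → f = 1159 − 464.2 = 695.2 N.
|f| = 695.2 N ≤ μN = 815.8 N, so the block is indeed static.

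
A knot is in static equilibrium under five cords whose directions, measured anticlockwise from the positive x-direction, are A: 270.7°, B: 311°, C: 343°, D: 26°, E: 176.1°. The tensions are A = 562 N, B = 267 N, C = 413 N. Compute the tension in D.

Resolve: ΣF_x = 562 cos 270.7° + 267 cos 311° + 413 cos 343° + T_D cos 26° + T_E cos 176.1° = 0.
        ΣF_y = 562 sin 270.7° + 267 sin 311° + 413 sin 343° + T_D sin 26° + T_E sin 176.1° = 0.
The known terms sum to (577, -884.2) N, so 0.8988 T_D − 0.9977 T_E = -577 and 0.4384 T_D + 0.0680 T_E = 884.2.
Solving simultaneously: T_D = 1691 N, T_E = 2102 N.

T_D ≈ 1690 N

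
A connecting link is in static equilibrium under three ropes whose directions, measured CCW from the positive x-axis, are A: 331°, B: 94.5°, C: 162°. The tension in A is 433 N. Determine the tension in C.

Resolve: ΣF_x = 433 cos 331° + T_B cos 94.5° + T_C cos 162° = 0.
        ΣF_y = 433 sin 331° + T_B sin 94.5° + T_C sin 162° = 0.
The known terms sum to (378.7, -209.9) N, so -0.0785 T_B − 0.9511 T_C = -378.7 and 0.9969 T_B + 0.3090 T_C = 209.9.
Solving simultaneously: T_B = 89.43 N, T_C = 390.8 N.

T_C ≈ 391 N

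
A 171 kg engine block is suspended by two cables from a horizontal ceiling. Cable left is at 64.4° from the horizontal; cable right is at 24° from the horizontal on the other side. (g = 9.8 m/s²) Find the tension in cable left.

Weight W = 171 × 9.8 = 1676 N acts straight down.
Horizontal: T_left cos 64.4° = T_right cos 24°  →  T_right = 0.473 T_left.
Vertical: T_left sin 64.4° + T_right sin 24° = 1676.
Substituting the horizontal relation into the vertical equation gives 1.094 T_left = 1676, so T_left = 1532 N.

T_left ≈ 1530 N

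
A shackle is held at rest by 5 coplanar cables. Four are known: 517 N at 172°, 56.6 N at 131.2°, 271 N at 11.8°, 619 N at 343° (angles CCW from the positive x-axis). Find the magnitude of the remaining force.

Sum the known components: ΣF_x = 308 N, ΣF_y = -11.02 N.
For equilibrium the remaining force must supply (−ΣF_x, −ΣF_y) = (-308, 11.02) N.
Magnitude = √((-308)² + (11.02)²) = 308.2 N; direction = atan2(11.02, -308) = 178.0°.

F ≈ 308 N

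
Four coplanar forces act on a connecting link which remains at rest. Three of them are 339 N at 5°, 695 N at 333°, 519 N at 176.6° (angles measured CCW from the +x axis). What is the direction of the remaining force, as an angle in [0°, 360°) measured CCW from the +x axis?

Sum the known components: ΣF_x = 438.9 N, ΣF_y = -255.2 N.
For equilibrium the remaining force must supply (−ΣF_x, −ΣF_y) = (-438.9, 255.2) N.
Magnitude = √((-438.9)² + (255.2)²) = 507.7 N; direction = atan2(255.2, -438.9) = 149.8°.

θ ≈ 150°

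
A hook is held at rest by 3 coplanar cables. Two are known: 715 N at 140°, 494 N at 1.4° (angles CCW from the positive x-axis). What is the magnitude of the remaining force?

F ≈ 475 N

Sum the known components: ΣF_x = -53.87 N, ΣF_y = 471.7 N.
For equilibrium the remaining force must supply (−ΣF_x, −ΣF_y) = (53.87, -471.7) N.
Magnitude = √((53.87)² + (-471.7)²) = 474.7 N; direction = atan2(-471.7, 53.87) = 276.5°.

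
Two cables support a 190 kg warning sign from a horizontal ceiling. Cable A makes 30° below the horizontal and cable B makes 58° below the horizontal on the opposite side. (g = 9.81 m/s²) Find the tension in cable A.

T_A ≈ 988 N

Weight W = 190 × 9.81 = 1864 N acts straight down.
Horizontal: T_A cos 30° = T_B cos 58°  →  T_B = 1.634 T_A.
Vertical: T_A sin 30° + T_B sin 58° = 1864.
Substituting the horizontal relation into the vertical equation gives 1.886 T_A = 1864, so T_A = 988.3 N.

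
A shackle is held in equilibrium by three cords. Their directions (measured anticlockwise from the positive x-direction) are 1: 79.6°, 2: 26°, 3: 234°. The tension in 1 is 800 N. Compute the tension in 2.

Resolve: ΣF_x = 800 cos 79.6° + T_2 cos 26° + T_3 cos 234° = 0.
        ΣF_y = 800 sin 79.6° + T_2 sin 26° + T_3 sin 234° = 0.
The known terms sum to (144.4, 786.9) N, so 0.8988 T_2 − 0.5878 T_3 = -144.4 and 0.4384 T_2 − 0.8090 T_3 = -786.9.
Solving simultaneously: T_2 = 736.3 N, T_3 = 1372 N.

T_2 ≈ 736 N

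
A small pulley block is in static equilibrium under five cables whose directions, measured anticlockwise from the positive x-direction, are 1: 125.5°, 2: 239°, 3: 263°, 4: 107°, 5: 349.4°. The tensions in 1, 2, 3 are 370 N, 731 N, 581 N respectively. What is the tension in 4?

T_4 ≈ 1140 N

Resolve: ΣF_x = 370 cos 125.5° + 731 cos 239° + 581 cos 263° + T_4 cos 107° + T_5 cos 349.4° = 0.
        ΣF_y = 370 sin 125.5° + 731 sin 239° + 581 sin 263° + T_4 sin 107° + T_5 sin 349.4° = 0.
The known terms sum to (-662.2, -902) N, so -0.2924 T_4 + 0.9829 T_5 = 662.2 and 0.9563 T_4 − 0.1840 T_5 = 902.
Solving simultaneously: T_4 = 1138 N, T_5 = 1012 N.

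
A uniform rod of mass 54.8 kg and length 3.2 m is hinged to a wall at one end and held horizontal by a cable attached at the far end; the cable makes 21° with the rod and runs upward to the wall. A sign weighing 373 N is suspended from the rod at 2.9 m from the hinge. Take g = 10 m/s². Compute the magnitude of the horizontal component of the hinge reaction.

Take torques about the hinge: T sin 21° · 3.2 = 54.8×10×1.6 + 373×2.9 = 1958.5 N·m.
So T = 1958.5 / (0.3584 × 3.2) = 1707.8 N.
ΣF_x = 0: H_x = T cos 21° = 1594.4 N.

H_x ≈ 1590 N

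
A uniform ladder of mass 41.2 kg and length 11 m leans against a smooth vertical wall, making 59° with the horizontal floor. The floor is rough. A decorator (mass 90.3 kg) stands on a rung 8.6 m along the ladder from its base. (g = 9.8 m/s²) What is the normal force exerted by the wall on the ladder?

N_wall ≈ 537 N

Torques about the foot: N_wall · 11 sin 59° = 41.2×9.8×5.5 cos 59° + 90.3×9.8×8.6 cos 59° → N_wall = 537.01 N.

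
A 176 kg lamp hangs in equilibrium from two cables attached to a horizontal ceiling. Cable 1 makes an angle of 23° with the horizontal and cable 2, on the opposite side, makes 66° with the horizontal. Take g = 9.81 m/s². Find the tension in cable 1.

Weight W = 176 × 9.81 = 1727 N acts straight down.
Horizontal: T_1 cos 23° = T_2 cos 66°  →  T_2 = 2.263 T_1.
Vertical: T_1 sin 23° + T_2 sin 66° = 1727.
Substituting the horizontal relation into the vertical equation gives 2.458 T_1 = 1727, so T_1 = 702.4 N.

T_1 ≈ 702 N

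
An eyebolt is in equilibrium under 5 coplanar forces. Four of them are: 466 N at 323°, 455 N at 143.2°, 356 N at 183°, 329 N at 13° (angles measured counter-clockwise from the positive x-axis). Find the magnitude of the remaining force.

Sum the known components: ΣF_x = -27.11 N, ΣF_y = 47.49 N.
For equilibrium the remaining force must supply (−ΣF_x, −ΣF_y) = (27.11, -47.49) N.
Magnitude = √((27.11)² + (-47.49)²) = 54.68 N; direction = atan2(-47.49, 27.11) = 299.7°.

F ≈ 54.7 N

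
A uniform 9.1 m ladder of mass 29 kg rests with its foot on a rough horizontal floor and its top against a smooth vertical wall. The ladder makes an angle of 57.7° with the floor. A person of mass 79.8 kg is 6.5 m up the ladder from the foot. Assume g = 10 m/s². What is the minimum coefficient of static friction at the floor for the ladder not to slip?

ΣF_y = 0: N_floor = 29×10 + 79.8×10 = 1088 N.
Torques about the foot: N_wall · 9.1 sin 57.7° = 29×10×4.55 cos 57.7° + 79.8×10×6.5 cos 57.7° → N_wall = 452 N.
ΣF_x = 0: f_floor = N_wall = 452 N.
μ_min = f_floor / N_floor = 452 / 1088 = 0.4154.

μ_min ≈ 0.415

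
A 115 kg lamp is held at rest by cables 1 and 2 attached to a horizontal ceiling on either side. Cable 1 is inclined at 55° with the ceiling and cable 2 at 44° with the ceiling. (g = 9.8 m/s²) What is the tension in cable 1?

Weight W = 115 × 9.8 = 1127 N acts straight down.
Horizontal: T_1 cos 55° = T_2 cos 44°  →  T_2 = 0.7974 T_1.
Vertical: T_1 sin 55° + T_2 sin 44° = 1127.
Substituting the horizontal relation into the vertical equation gives 1.373 T_1 = 1127, so T_1 = 820.8 N.

T_1 ≈ 821 N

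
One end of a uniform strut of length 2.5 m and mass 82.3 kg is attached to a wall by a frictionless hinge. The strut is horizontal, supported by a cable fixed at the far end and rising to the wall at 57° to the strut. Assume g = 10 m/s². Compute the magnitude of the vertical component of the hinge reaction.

Take torques about the hinge: T sin 57° · 2.5 = 82.3×10×1.25 = 1028.8 N·m.
So T = 1028.8 / (0.8387 × 2.5) = 490.66 N.
ΣF_y = 0: H_y = (82.3×10) − T sin 57° = 823 − 411.5 = 411.5 N.

|H_y| ≈ 412 N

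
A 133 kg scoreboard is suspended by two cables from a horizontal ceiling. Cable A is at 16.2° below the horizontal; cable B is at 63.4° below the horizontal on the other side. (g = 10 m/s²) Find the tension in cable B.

Weight W = 133 × 10 = 1330 N acts straight down.
Horizontal: T_A cos 16.2° = T_B cos 63.4°  →  T_A = 0.4663 T_B.
Vertical: T_A sin 16.2° + T_B sin 63.4° = 1330.
Substituting the horizontal relation into the vertical equation gives 1.024 T_B = 1330, so T_B = 1299 N.

T_B ≈ 1300 N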